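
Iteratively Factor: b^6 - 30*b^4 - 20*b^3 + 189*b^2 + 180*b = (b + 4)*(b^5 - 4*b^4 - 14*b^3 + 36*b^2 + 45*b) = (b - 3)*(b + 4)*(b^4 - b^3 - 17*b^2 - 15*b) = b*(b - 3)*(b + 4)*(b^3 - b^2 - 17*b - 15) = b*(b - 3)*(b + 3)*(b + 4)*(b^2 - 4*b - 5) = b*(b - 5)*(b - 3)*(b + 3)*(b + 4)*(b + 1)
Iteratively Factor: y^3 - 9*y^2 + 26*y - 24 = (y - 2)*(y^2 - 7*y + 12) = (y - 3)*(y - 2)*(y - 4)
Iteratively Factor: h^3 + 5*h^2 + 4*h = (h + 4)*(h^2 + h) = h*(h + 4)*(h + 1)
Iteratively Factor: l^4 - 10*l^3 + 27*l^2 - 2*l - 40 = (l - 4)*(l^3 - 6*l^2 + 3*l + 10) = (l - 5)*(l - 4)*(l^2 - l - 2) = (l - 5)*(l - 4)*(l + 1)*(l - 2)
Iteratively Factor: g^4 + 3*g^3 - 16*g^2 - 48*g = (g + 4)*(g^3 - g^2 - 12*g) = (g - 4)*(g + 4)*(g^2 + 3*g) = g*(g - 4)*(g + 4)*(g + 3)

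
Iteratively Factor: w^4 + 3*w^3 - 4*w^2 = (w - 1)*(w^3 + 4*w^2) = (w - 1)*(w + 4)*(w^2) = w*(w - 1)*(w + 4)*(w)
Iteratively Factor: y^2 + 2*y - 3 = (y + 3)*(y - 1)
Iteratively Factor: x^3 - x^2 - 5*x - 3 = (x + 1)*(x^2 - 2*x - 3) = (x - 3)*(x + 1)*(x + 1)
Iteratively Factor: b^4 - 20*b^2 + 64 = (b + 4)*(b^3 - 4*b^2 - 4*b + 16) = (b - 2)*(b + 4)*(b^2 - 2*b - 8) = (b - 4)*(b - 2)*(b + 4)*(b + 2)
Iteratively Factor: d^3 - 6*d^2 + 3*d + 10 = (d - 5)*(d^2 - d - 2) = (d - 5)*(d + 1)*(d - 2)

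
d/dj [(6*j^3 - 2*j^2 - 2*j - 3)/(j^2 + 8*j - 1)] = 2*(3*j^4 + 48*j^3 - 16*j^2 + 5*j + 13)/(j^4 + 16*j^3 + 62*j^2 - 16*j + 1)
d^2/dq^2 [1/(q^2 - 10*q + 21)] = 2*(-q^2 + 10*q + 4*(q - 5)^2 - 21)/(q^2 - 10*q + 21)^3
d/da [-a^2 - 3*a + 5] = -2*a - 3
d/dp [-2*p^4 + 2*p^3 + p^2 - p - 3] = -8*p^3 + 6*p^2 + 2*p - 1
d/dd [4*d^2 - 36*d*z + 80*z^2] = 8*d - 36*z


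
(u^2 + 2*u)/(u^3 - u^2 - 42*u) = (u + 2)/(u^2 - u - 42)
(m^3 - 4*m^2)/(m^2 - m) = m*(m - 4)/(m - 1)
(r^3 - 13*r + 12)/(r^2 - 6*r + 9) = (r^2 + 3*r - 4)/(r - 3)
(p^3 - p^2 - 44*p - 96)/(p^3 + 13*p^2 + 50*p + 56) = (p^2 - 5*p - 24)/(p^2 + 9*p + 14)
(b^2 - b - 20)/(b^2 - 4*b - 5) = (b + 4)/(b + 1)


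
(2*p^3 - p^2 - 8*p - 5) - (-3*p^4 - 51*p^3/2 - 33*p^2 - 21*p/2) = 3*p^4 + 55*p^3/2 + 32*p^2 + 5*p/2 - 5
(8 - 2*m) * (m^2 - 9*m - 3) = -2*m^3 + 26*m^2 - 66*m - 24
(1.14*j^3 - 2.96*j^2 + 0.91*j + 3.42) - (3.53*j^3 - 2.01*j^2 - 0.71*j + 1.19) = -2.39*j^3 - 0.95*j^2 + 1.62*j + 2.23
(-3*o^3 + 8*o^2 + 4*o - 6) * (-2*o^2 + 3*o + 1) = 6*o^5 - 25*o^4 + 13*o^3 + 32*o^2 - 14*o - 6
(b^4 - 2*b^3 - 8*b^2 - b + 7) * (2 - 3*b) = -3*b^5 + 8*b^4 + 20*b^3 - 13*b^2 - 23*b + 14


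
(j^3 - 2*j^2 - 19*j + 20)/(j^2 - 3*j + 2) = (j^2 - j - 20)/(j - 2)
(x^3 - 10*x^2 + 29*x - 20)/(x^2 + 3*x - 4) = (x^2 - 9*x + 20)/(x + 4)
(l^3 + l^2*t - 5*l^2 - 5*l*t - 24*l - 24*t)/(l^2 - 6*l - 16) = (l^2 + l*t + 3*l + 3*t)/(l + 2)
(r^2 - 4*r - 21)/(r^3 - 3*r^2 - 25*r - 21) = 1/(r + 1)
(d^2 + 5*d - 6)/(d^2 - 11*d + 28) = (d^2 + 5*d - 6)/(d^2 - 11*d + 28)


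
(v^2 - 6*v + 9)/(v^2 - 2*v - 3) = (v - 3)/(v + 1)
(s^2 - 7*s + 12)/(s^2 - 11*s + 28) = (s - 3)/(s - 7)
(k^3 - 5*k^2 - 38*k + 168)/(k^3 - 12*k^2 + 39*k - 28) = (k + 6)/(k - 1)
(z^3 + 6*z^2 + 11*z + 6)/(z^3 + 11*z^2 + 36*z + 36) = (z + 1)/(z + 6)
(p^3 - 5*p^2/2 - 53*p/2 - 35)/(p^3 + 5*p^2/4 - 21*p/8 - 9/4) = 4*(2*p^2 - 9*p - 35)/(8*p^2 - 6*p - 9)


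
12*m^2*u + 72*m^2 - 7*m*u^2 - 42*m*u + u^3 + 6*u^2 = (-4*m + u)*(-3*m + u)*(u + 6)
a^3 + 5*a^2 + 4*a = a*(a + 1)*(a + 4)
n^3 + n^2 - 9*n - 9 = (n - 3)*(n + 1)*(n + 3)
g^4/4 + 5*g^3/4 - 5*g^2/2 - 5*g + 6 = (g/4 + 1/2)*(g - 2)*(g - 1)*(g + 6)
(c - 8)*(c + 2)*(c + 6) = c^3 - 52*c - 96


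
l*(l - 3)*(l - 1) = l^3 - 4*l^2 + 3*l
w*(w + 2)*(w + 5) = w^3 + 7*w^2 + 10*w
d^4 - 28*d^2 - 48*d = d*(d - 6)*(d + 2)*(d + 4)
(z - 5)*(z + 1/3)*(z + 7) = z^3 + 7*z^2/3 - 103*z/3 - 35/3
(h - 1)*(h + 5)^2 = h^3 + 9*h^2 + 15*h - 25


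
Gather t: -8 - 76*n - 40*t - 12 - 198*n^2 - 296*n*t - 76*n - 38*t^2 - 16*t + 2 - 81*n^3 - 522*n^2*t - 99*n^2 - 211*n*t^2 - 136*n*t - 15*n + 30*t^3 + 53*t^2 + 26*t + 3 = -81*n^3 - 297*n^2 - 167*n + 30*t^3 + t^2*(15 - 211*n) + t*(-522*n^2 - 432*n - 30) - 15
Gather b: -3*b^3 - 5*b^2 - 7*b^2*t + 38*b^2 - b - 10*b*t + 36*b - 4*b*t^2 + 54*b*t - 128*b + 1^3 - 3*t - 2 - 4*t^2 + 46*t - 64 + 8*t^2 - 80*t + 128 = -3*b^3 + b^2*(33 - 7*t) + b*(-4*t^2 + 44*t - 93) + 4*t^2 - 37*t + 63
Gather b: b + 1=b + 1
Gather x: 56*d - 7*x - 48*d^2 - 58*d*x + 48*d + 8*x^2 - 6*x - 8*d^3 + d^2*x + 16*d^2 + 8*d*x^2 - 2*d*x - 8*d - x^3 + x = -8*d^3 - 32*d^2 + 96*d - x^3 + x^2*(8*d + 8) + x*(d^2 - 60*d - 12)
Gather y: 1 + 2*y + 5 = 2*y + 6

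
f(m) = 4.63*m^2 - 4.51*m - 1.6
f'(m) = 9.26*m - 4.51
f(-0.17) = -0.70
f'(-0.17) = -6.08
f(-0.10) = -1.10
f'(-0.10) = -5.44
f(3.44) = 37.68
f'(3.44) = 27.34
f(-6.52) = 224.63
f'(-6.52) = -64.89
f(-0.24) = -0.25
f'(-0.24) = -6.73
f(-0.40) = 0.94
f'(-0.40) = -8.21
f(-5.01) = 137.21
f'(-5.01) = -50.90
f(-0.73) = 4.16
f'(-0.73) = -11.27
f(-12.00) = 719.24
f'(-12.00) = -115.63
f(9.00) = 332.84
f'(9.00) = 78.83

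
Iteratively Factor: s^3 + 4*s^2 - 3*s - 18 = (s - 2)*(s^2 + 6*s + 9) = (s - 2)*(s + 3)*(s + 3)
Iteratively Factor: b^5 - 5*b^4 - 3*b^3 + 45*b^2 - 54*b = (b - 3)*(b^4 - 2*b^3 - 9*b^2 + 18*b) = (b - 3)*(b + 3)*(b^3 - 5*b^2 + 6*b) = (b - 3)*(b - 2)*(b + 3)*(b^2 - 3*b) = b*(b - 3)*(b - 2)*(b + 3)*(b - 3)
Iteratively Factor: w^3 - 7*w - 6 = (w - 3)*(w^2 + 3*w + 2) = (w - 3)*(w + 2)*(w + 1)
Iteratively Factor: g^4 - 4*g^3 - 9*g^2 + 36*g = (g + 3)*(g^3 - 7*g^2 + 12*g) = g*(g + 3)*(g^2 - 7*g + 12) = g*(g - 3)*(g + 3)*(g - 4)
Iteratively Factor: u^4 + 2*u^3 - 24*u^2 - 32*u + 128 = (u + 4)*(u^3 - 2*u^2 - 16*u + 32) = (u - 2)*(u + 4)*(u^2 - 16) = (u - 2)*(u + 4)^2*(u - 4)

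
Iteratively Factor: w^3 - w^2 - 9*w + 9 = (w + 3)*(w^2 - 4*w + 3) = (w - 1)*(w + 3)*(w - 3)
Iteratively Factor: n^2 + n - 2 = (n + 2)*(n - 1)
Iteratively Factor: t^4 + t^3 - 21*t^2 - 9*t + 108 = (t - 3)*(t^3 + 4*t^2 - 9*t - 36) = (t - 3)*(t + 3)*(t^2 + t - 12) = (t - 3)*(t + 3)*(t + 4)*(t - 3)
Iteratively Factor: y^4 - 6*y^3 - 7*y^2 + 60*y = (y + 3)*(y^3 - 9*y^2 + 20*y) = y*(y + 3)*(y^2 - 9*y + 20) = y*(y - 4)*(y + 3)*(y - 5)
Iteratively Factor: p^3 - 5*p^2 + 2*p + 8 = (p - 4)*(p^2 - p - 2) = (p - 4)*(p + 1)*(p - 2)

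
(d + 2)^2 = d^2 + 4*d + 4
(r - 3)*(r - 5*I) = r^2 - 3*r - 5*I*r + 15*I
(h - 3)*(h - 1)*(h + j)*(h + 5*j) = h^4 + 6*h^3*j - 4*h^3 + 5*h^2*j^2 - 24*h^2*j + 3*h^2 - 20*h*j^2 + 18*h*j + 15*j^2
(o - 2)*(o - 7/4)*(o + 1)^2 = o^4 - 7*o^3/4 - 3*o^2 + 13*o/4 + 7/2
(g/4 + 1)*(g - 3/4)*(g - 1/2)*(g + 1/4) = g^4/4 + 3*g^3/4 - 63*g^2/64 + 11*g/128 + 3/32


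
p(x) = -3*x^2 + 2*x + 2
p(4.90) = -60.23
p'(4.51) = -25.06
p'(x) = 2 - 6*x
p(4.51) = -50.00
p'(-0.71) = 6.26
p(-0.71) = -0.93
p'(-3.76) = 24.56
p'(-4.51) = 29.06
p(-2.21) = -17.07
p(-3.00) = -31.00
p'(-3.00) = 20.00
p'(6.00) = -34.00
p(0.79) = 1.71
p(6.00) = -94.00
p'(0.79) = -2.74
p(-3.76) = -47.93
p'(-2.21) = 15.26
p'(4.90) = -27.40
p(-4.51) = -68.04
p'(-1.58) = 11.48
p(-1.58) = -8.65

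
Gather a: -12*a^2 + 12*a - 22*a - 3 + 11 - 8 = -12*a^2 - 10*a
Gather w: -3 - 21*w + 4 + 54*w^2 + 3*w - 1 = 54*w^2 - 18*w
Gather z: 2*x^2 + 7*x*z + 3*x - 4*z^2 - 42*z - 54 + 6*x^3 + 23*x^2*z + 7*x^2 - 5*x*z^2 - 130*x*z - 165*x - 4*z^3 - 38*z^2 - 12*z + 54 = 6*x^3 + 9*x^2 - 162*x - 4*z^3 + z^2*(-5*x - 42) + z*(23*x^2 - 123*x - 54)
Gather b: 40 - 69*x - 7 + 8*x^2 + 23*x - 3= 8*x^2 - 46*x + 30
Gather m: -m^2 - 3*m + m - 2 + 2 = -m^2 - 2*m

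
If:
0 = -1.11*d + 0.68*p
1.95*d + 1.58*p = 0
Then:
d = 0.00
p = 0.00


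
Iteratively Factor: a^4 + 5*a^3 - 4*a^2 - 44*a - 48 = (a + 2)*(a^3 + 3*a^2 - 10*a - 24) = (a + 2)*(a + 4)*(a^2 - a - 6) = (a + 2)^2*(a + 4)*(a - 3)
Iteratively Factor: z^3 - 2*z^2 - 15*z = (z)*(z^2 - 2*z - 15) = z*(z - 5)*(z + 3)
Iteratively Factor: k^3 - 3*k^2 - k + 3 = (k - 3)*(k^2 - 1) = (k - 3)*(k + 1)*(k - 1)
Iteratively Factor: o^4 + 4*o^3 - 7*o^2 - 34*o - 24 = (o + 4)*(o^3 - 7*o - 6) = (o + 1)*(o + 4)*(o^2 - o - 6) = (o + 1)*(o + 2)*(o + 4)*(o - 3)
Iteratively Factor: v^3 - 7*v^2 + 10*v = (v - 5)*(v^2 - 2*v) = (v - 5)*(v - 2)*(v)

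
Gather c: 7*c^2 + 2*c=7*c^2 + 2*c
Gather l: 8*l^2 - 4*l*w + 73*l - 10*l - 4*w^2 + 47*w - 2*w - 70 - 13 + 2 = 8*l^2 + l*(63 - 4*w) - 4*w^2 + 45*w - 81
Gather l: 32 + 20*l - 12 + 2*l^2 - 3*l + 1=2*l^2 + 17*l + 21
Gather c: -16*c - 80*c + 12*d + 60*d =-96*c + 72*d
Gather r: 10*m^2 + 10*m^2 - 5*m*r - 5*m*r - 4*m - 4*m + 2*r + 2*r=20*m^2 - 8*m + r*(4 - 10*m)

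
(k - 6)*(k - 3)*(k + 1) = k^3 - 8*k^2 + 9*k + 18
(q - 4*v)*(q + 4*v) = q^2 - 16*v^2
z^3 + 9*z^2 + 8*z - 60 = (z - 2)*(z + 5)*(z + 6)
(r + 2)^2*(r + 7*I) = r^3 + 4*r^2 + 7*I*r^2 + 4*r + 28*I*r + 28*I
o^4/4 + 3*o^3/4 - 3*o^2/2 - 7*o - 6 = (o/2 + 1)^2*(o - 3)*(o + 2)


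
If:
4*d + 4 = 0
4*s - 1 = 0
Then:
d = -1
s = 1/4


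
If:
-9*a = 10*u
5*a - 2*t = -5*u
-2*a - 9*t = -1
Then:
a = 4/17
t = 1/17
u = -18/85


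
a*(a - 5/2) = a^2 - 5*a/2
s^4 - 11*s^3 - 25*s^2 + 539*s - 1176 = (s - 8)*(s - 7)*(s - 3)*(s + 7)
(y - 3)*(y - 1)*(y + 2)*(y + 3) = y^4 + y^3 - 11*y^2 - 9*y + 18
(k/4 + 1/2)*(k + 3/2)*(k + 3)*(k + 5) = k^4/4 + 23*k^3/8 + 23*k^2/2 + 153*k/8 + 45/4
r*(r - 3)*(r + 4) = r^3 + r^2 - 12*r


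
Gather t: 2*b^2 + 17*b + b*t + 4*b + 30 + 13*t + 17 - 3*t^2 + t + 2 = 2*b^2 + 21*b - 3*t^2 + t*(b + 14) + 49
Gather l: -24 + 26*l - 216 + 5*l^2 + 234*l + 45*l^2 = 50*l^2 + 260*l - 240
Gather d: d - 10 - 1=d - 11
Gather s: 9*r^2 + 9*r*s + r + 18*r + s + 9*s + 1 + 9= 9*r^2 + 19*r + s*(9*r + 10) + 10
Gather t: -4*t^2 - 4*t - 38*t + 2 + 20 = -4*t^2 - 42*t + 22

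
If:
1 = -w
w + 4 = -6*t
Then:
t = -1/2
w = -1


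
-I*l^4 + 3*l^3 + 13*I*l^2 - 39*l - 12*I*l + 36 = (l - 3)*(l + 4)*(l + 3*I)*(-I*l + I)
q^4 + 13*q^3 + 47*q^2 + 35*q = q*(q + 1)*(q + 5)*(q + 7)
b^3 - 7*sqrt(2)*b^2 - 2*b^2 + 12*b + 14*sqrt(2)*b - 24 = (b - 2)*(b - 6*sqrt(2))*(b - sqrt(2))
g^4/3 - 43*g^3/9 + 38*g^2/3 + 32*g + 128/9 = (g/3 + 1/3)*(g - 8)^2*(g + 2/3)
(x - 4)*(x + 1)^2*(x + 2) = x^4 - 11*x^2 - 18*x - 8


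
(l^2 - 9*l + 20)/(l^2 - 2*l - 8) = (l - 5)/(l + 2)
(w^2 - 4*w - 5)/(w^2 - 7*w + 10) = (w + 1)/(w - 2)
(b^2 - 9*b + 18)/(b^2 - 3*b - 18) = (b - 3)/(b + 3)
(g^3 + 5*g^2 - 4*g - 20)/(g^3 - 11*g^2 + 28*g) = (g^3 + 5*g^2 - 4*g - 20)/(g*(g^2 - 11*g + 28))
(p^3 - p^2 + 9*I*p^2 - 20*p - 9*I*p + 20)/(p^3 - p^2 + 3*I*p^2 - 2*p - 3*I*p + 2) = (p^2 + 9*I*p - 20)/(p^2 + 3*I*p - 2)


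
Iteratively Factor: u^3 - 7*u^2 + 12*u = (u)*(u^2 - 7*u + 12) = u*(u - 3)*(u - 4)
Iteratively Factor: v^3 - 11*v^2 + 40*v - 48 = (v - 4)*(v^2 - 7*v + 12) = (v - 4)*(v - 3)*(v - 4)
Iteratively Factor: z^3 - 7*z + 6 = (z - 2)*(z^2 + 2*z - 3) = (z - 2)*(z - 1)*(z + 3)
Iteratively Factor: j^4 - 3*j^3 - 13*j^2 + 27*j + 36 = (j - 3)*(j^3 - 13*j - 12) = (j - 3)*(j + 1)*(j^2 - j - 12) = (j - 4)*(j - 3)*(j + 1)*(j + 3)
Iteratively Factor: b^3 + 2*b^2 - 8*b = (b + 4)*(b^2 - 2*b) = (b - 2)*(b + 4)*(b)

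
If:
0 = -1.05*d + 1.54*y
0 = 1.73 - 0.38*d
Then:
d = 4.55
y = 3.10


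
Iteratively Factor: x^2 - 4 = (x - 2)*(x + 2)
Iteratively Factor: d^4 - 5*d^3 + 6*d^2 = (d - 2)*(d^3 - 3*d^2) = d*(d - 2)*(d^2 - 3*d) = d*(d - 3)*(d - 2)*(d)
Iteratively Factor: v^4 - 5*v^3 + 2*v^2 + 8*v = (v - 2)*(v^3 - 3*v^2 - 4*v) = (v - 2)*(v + 1)*(v^2 - 4*v) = v*(v - 2)*(v + 1)*(v - 4)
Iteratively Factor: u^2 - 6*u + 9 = (u - 3)*(u - 3)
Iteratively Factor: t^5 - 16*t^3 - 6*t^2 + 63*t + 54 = (t + 3)*(t^4 - 3*t^3 - 7*t^2 + 15*t + 18) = (t + 2)*(t + 3)*(t^3 - 5*t^2 + 3*t + 9) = (t - 3)*(t + 2)*(t + 3)*(t^2 - 2*t - 3) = (t - 3)^2*(t + 2)*(t + 3)*(t + 1)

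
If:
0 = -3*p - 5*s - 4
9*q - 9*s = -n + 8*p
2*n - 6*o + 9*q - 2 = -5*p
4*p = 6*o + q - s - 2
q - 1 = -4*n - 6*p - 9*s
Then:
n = 137/75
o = 221/150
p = 32/15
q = -29/75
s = -52/25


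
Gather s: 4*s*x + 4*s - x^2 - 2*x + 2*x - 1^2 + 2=s*(4*x + 4) - x^2 + 1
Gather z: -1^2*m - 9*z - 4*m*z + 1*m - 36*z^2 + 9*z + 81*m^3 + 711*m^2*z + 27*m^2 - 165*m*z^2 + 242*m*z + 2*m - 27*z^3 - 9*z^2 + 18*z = 81*m^3 + 27*m^2 + 2*m - 27*z^3 + z^2*(-165*m - 45) + z*(711*m^2 + 238*m + 18)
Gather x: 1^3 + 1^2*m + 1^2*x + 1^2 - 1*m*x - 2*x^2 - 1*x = -m*x + m - 2*x^2 + 2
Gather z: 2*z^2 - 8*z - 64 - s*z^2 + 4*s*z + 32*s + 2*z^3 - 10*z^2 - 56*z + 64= 32*s + 2*z^3 + z^2*(-s - 8) + z*(4*s - 64)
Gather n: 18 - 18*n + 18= 36 - 18*n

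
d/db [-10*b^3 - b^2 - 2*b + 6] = -30*b^2 - 2*b - 2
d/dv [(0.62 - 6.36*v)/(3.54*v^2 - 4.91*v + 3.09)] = (22.5144*v^2 - 4.3896*v - 16.6082)/(12.5316*v^4 - 34.7628*v^3 + 45.9853*v^2 - 30.3438*v + 9.5481)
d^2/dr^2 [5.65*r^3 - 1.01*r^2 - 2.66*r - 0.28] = 33.9*r - 2.02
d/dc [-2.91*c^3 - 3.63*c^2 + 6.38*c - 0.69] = -8.73*c^2 - 7.26*c + 6.38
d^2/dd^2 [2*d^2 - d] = 4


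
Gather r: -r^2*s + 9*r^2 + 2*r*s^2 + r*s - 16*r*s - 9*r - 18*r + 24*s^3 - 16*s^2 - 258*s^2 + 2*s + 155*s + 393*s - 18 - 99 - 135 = r^2*(9 - s) + r*(2*s^2 - 15*s - 27) + 24*s^3 - 274*s^2 + 550*s - 252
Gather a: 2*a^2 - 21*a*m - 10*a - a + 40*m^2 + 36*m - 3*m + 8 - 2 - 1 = 2*a^2 + a*(-21*m - 11) + 40*m^2 + 33*m + 5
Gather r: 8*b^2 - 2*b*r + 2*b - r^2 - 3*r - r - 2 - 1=8*b^2 + 2*b - r^2 + r*(-2*b - 4) - 3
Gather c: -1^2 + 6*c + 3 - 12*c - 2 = -6*c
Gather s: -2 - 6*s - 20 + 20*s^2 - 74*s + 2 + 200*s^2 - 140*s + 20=220*s^2 - 220*s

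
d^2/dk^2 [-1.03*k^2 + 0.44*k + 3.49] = -2.06000000000000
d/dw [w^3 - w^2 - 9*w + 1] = 3*w^2 - 2*w - 9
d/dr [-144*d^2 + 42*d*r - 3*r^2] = 42*d - 6*r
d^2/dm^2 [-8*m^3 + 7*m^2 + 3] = 14 - 48*m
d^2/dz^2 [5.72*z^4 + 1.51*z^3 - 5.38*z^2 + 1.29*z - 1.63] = 68.64*z^2 + 9.06*z - 10.76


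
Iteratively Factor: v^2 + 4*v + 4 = (v + 2)*(v + 2)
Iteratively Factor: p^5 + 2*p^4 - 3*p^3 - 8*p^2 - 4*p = (p - 2)*(p^4 + 4*p^3 + 5*p^2 + 2*p) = (p - 2)*(p + 1)*(p^3 + 3*p^2 + 2*p) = p*(p - 2)*(p + 1)*(p^2 + 3*p + 2) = p*(p - 2)*(p + 1)^2*(p + 2)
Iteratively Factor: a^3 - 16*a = (a)*(a^2 - 16) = a*(a + 4)*(a - 4)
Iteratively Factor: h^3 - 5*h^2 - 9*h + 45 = (h + 3)*(h^2 - 8*h + 15) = (h - 5)*(h + 3)*(h - 3)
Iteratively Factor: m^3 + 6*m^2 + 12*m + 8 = (m + 2)*(m^2 + 4*m + 4) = (m + 2)^2*(m + 2)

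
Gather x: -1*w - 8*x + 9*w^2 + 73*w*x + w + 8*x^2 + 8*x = 9*w^2 + 73*w*x + 8*x^2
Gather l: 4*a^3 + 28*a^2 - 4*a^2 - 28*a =4*a^3 + 24*a^2 - 28*a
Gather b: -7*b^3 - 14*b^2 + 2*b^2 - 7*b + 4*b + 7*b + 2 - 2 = -7*b^3 - 12*b^2 + 4*b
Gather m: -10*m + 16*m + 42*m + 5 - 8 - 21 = 48*m - 24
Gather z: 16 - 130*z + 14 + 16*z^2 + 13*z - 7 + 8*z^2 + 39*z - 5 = 24*z^2 - 78*z + 18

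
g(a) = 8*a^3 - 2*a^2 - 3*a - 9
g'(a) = 24*a^2 - 4*a - 3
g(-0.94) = -14.59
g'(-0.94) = 21.97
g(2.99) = 178.00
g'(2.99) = 199.60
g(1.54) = 10.85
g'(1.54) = 47.76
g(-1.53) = -37.74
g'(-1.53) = 59.30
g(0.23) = -9.70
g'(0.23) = -2.65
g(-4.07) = -569.27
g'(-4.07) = 410.84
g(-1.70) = -48.98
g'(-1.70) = 73.16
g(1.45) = 6.83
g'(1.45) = 41.66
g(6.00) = 1629.00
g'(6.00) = 837.00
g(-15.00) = -27414.00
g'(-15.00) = 5457.00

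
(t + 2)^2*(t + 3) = t^3 + 7*t^2 + 16*t + 12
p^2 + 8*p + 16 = (p + 4)^2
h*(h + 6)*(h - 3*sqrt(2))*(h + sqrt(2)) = h^4 - 2*sqrt(2)*h^3 + 6*h^3 - 12*sqrt(2)*h^2 - 6*h^2 - 36*h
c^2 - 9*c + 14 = (c - 7)*(c - 2)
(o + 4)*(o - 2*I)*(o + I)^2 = o^4 + 4*o^3 + 3*o^2 + 12*o + 2*I*o + 8*I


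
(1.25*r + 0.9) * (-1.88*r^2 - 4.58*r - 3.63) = -2.35*r^3 - 7.417*r^2 - 8.6595*r - 3.267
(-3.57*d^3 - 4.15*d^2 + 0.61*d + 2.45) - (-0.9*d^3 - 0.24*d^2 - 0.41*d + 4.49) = -2.67*d^3 - 3.91*d^2 + 1.02*d - 2.04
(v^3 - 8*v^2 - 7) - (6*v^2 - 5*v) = v^3 - 14*v^2 + 5*v - 7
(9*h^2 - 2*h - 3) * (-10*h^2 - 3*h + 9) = -90*h^4 - 7*h^3 + 117*h^2 - 9*h - 27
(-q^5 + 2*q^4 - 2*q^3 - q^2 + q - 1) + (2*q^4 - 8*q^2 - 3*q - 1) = -q^5 + 4*q^4 - 2*q^3 - 9*q^2 - 2*q - 2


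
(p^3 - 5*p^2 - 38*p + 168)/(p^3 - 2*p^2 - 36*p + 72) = (p^2 - 11*p + 28)/(p^2 - 8*p + 12)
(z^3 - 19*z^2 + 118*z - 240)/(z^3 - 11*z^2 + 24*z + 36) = (z^2 - 13*z + 40)/(z^2 - 5*z - 6)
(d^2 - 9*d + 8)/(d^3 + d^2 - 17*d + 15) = (d - 8)/(d^2 + 2*d - 15)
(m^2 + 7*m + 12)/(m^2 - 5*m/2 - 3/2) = 2*(m^2 + 7*m + 12)/(2*m^2 - 5*m - 3)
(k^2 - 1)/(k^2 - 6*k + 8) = (k^2 - 1)/(k^2 - 6*k + 8)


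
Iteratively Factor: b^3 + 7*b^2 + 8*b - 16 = (b - 1)*(b^2 + 8*b + 16) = (b - 1)*(b + 4)*(b + 4)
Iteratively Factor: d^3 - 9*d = (d + 3)*(d^2 - 3*d) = d*(d + 3)*(d - 3)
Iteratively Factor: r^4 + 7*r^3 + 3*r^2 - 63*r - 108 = (r + 3)*(r^3 + 4*r^2 - 9*r - 36) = (r - 3)*(r + 3)*(r^2 + 7*r + 12) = (r - 3)*(r + 3)^2*(r + 4)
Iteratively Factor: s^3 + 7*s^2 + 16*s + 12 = (s + 2)*(s^2 + 5*s + 6) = (s + 2)^2*(s + 3)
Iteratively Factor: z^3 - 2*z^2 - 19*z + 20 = (z + 4)*(z^2 - 6*z + 5) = (z - 5)*(z + 4)*(z - 1)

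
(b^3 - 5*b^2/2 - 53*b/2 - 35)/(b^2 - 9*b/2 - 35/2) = b + 2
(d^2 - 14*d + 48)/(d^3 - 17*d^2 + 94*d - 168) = (d - 8)/(d^2 - 11*d + 28)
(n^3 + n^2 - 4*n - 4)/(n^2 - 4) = n + 1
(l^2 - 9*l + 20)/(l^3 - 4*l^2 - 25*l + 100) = 1/(l + 5)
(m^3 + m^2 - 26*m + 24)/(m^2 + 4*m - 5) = (m^2 + 2*m - 24)/(m + 5)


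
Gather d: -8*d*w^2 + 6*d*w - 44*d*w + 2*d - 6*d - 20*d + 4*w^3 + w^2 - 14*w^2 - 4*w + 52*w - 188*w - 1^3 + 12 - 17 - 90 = d*(-8*w^2 - 38*w - 24) + 4*w^3 - 13*w^2 - 140*w - 96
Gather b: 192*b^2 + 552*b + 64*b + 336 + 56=192*b^2 + 616*b + 392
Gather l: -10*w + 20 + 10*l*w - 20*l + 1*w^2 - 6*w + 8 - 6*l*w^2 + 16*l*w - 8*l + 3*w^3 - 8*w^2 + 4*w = l*(-6*w^2 + 26*w - 28) + 3*w^3 - 7*w^2 - 12*w + 28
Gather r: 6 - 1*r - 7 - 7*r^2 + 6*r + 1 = -7*r^2 + 5*r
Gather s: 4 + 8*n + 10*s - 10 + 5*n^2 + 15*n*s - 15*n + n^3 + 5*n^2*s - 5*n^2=n^3 - 7*n + s*(5*n^2 + 15*n + 10) - 6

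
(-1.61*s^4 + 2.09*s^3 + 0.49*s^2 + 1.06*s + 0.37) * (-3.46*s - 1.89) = 5.5706*s^5 - 4.1885*s^4 - 5.6455*s^3 - 4.5937*s^2 - 3.2836*s - 0.6993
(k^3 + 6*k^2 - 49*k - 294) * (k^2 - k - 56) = k^5 + 5*k^4 - 111*k^3 - 581*k^2 + 3038*k + 16464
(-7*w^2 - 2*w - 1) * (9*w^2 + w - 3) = -63*w^4 - 25*w^3 + 10*w^2 + 5*w + 3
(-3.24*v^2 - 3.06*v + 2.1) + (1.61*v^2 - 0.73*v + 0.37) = -1.63*v^2 - 3.79*v + 2.47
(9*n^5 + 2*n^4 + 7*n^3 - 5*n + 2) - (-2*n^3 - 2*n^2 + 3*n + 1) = 9*n^5 + 2*n^4 + 9*n^3 + 2*n^2 - 8*n + 1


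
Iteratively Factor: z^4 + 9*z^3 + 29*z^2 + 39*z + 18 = (z + 3)*(z^3 + 6*z^2 + 11*z + 6) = (z + 1)*(z + 3)*(z^2 + 5*z + 6) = (z + 1)*(z + 3)^2*(z + 2)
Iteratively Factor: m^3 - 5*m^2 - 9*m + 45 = (m - 5)*(m^2 - 9) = (m - 5)*(m - 3)*(m + 3)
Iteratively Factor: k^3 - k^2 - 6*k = (k + 2)*(k^2 - 3*k) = k*(k + 2)*(k - 3)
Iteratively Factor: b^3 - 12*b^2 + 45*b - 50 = (b - 2)*(b^2 - 10*b + 25) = (b - 5)*(b - 2)*(b - 5)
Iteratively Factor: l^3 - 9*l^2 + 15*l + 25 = (l + 1)*(l^2 - 10*l + 25) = (l - 5)*(l + 1)*(l - 5)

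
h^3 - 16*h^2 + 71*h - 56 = (h - 8)*(h - 7)*(h - 1)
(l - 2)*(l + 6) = l^2 + 4*l - 12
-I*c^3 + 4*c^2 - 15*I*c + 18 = (c - 3*I)*(c + 6*I)*(-I*c + 1)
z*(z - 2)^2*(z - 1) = z^4 - 5*z^3 + 8*z^2 - 4*z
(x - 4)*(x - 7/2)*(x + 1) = x^3 - 13*x^2/2 + 13*x/2 + 14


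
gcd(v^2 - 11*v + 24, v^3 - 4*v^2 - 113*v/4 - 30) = v - 8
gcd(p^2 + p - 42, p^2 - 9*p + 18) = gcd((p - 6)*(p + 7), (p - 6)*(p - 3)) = p - 6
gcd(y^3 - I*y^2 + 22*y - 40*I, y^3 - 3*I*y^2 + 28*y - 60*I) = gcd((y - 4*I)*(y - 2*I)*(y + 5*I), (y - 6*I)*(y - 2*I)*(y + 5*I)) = y^2 + 3*I*y + 10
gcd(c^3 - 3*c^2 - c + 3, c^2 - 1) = c^2 - 1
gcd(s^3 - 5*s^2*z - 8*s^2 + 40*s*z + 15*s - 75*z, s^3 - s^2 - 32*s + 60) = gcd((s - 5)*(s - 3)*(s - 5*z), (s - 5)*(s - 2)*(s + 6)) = s - 5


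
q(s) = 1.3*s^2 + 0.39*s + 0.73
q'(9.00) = 23.79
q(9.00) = 109.54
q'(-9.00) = -23.01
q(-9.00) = 102.52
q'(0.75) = 2.34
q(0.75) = 1.75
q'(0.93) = 2.81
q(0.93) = 2.22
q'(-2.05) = -4.94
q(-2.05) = 5.39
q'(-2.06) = -4.97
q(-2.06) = 5.44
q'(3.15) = 8.58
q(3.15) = 14.86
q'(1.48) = 4.24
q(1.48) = 4.15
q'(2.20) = 6.11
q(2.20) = 7.88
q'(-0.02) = 0.34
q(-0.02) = 0.72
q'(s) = 2.6*s + 0.39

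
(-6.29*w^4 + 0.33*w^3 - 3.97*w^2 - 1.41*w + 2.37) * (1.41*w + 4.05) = -8.8689*w^5 - 25.0092*w^4 - 4.2612*w^3 - 18.0666*w^2 - 2.3688*w + 9.5985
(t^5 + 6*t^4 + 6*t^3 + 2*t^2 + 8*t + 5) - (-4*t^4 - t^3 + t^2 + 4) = t^5 + 10*t^4 + 7*t^3 + t^2 + 8*t + 1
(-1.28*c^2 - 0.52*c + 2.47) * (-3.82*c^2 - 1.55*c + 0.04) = 4.8896*c^4 + 3.9704*c^3 - 8.6806*c^2 - 3.8493*c + 0.0988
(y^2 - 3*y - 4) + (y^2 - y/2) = 2*y^2 - 7*y/2 - 4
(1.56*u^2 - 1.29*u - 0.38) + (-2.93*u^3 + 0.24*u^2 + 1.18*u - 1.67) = -2.93*u^3 + 1.8*u^2 - 0.11*u - 2.05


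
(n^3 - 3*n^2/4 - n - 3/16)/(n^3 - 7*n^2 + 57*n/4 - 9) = (8*n^2 + 6*n + 1)/(4*(2*n^2 - 11*n + 12))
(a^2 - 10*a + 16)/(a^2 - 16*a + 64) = (a - 2)/(a - 8)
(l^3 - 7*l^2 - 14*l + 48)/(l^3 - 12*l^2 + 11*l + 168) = (l - 2)/(l - 7)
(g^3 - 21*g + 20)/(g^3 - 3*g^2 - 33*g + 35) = (g - 4)/(g - 7)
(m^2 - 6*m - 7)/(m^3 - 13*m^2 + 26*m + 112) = (m + 1)/(m^2 - 6*m - 16)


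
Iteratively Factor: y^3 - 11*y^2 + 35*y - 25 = (y - 1)*(y^2 - 10*y + 25) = (y - 5)*(y - 1)*(y - 5)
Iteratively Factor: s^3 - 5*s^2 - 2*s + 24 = (s - 3)*(s^2 - 2*s - 8) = (s - 4)*(s - 3)*(s + 2)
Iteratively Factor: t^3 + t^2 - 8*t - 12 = (t + 2)*(t^2 - t - 6) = (t + 2)^2*(t - 3)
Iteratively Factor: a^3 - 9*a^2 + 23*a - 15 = (a - 3)*(a^2 - 6*a + 5) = (a - 5)*(a - 3)*(a - 1)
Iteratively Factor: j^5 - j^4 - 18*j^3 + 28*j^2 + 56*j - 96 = (j + 4)*(j^4 - 5*j^3 + 2*j^2 + 20*j - 24) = (j - 2)*(j + 4)*(j^3 - 3*j^2 - 4*j + 12) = (j - 2)^2*(j + 4)*(j^2 - j - 6) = (j - 3)*(j - 2)^2*(j + 4)*(j + 2)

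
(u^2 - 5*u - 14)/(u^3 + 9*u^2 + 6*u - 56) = (u^2 - 5*u - 14)/(u^3 + 9*u^2 + 6*u - 56)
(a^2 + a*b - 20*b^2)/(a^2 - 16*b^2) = (a + 5*b)/(a + 4*b)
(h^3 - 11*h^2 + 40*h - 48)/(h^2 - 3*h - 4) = (h^2 - 7*h + 12)/(h + 1)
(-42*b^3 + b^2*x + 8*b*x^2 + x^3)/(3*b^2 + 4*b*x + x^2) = (-14*b^2 + 5*b*x + x^2)/(b + x)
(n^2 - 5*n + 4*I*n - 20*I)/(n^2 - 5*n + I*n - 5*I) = (n + 4*I)/(n + I)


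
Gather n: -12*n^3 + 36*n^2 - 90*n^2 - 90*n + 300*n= -12*n^3 - 54*n^2 + 210*n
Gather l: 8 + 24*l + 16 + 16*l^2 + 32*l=16*l^2 + 56*l + 24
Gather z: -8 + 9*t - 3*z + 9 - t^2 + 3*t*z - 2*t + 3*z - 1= -t^2 + 3*t*z + 7*t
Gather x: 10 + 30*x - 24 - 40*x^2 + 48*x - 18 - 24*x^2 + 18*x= -64*x^2 + 96*x - 32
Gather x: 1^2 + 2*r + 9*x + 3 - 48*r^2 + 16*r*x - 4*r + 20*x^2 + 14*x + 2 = -48*r^2 - 2*r + 20*x^2 + x*(16*r + 23) + 6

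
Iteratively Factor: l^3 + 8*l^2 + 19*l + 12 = (l + 1)*(l^2 + 7*l + 12) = (l + 1)*(l + 3)*(l + 4)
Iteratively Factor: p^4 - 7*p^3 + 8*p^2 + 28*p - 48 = (p - 2)*(p^3 - 5*p^2 - 2*p + 24) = (p - 2)*(p + 2)*(p^2 - 7*p + 12) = (p - 3)*(p - 2)*(p + 2)*(p - 4)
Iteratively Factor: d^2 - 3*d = (d - 3)*(d)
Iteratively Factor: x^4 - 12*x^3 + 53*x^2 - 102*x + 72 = (x - 2)*(x^3 - 10*x^2 + 33*x - 36) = (x - 4)*(x - 2)*(x^2 - 6*x + 9) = (x - 4)*(x - 3)*(x - 2)*(x - 3)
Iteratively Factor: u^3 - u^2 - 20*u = (u - 5)*(u^2 + 4*u) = u*(u - 5)*(u + 4)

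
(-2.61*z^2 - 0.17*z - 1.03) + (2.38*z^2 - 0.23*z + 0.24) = -0.23*z^2 - 0.4*z - 0.79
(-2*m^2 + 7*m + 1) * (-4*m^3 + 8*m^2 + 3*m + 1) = 8*m^5 - 44*m^4 + 46*m^3 + 27*m^2 + 10*m + 1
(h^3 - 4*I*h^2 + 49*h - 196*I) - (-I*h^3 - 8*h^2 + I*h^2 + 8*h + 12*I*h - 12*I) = h^3 + I*h^3 + 8*h^2 - 5*I*h^2 + 41*h - 12*I*h - 184*I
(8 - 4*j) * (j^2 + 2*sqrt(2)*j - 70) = -4*j^3 - 8*sqrt(2)*j^2 + 8*j^2 + 16*sqrt(2)*j + 280*j - 560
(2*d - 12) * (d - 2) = 2*d^2 - 16*d + 24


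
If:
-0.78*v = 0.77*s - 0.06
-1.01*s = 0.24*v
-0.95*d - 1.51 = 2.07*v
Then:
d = -1.81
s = -0.02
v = 0.10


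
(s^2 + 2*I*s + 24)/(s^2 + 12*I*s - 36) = (s - 4*I)/(s + 6*I)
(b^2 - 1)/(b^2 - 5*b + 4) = (b + 1)/(b - 4)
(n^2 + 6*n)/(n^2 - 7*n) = (n + 6)/(n - 7)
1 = 1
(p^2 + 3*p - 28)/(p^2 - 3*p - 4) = (p + 7)/(p + 1)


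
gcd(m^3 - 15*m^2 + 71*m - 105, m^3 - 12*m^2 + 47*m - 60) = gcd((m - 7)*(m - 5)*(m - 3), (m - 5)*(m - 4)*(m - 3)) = m^2 - 8*m + 15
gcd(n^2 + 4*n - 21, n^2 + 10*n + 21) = n + 7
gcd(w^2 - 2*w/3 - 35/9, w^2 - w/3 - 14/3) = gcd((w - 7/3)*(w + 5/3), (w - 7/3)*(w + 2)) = w - 7/3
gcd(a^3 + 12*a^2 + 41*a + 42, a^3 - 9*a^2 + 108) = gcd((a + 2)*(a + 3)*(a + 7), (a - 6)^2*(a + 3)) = a + 3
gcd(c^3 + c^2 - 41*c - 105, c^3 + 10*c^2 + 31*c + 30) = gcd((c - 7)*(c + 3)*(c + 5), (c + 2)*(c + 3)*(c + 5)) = c^2 + 8*c + 15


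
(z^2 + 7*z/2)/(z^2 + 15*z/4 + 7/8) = 4*z/(4*z + 1)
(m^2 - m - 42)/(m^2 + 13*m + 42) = (m - 7)/(m + 7)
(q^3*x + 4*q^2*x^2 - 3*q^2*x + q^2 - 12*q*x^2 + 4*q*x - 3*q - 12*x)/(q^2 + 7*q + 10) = (q^3*x + 4*q^2*x^2 - 3*q^2*x + q^2 - 12*q*x^2 + 4*q*x - 3*q - 12*x)/(q^2 + 7*q + 10)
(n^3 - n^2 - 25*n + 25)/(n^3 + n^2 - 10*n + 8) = (n^2 - 25)/(n^2 + 2*n - 8)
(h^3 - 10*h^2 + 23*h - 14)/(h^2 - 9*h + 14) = h - 1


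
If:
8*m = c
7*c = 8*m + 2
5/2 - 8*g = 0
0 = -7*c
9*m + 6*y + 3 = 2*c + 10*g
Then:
No Solution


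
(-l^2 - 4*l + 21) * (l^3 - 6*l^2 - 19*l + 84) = -l^5 + 2*l^4 + 64*l^3 - 134*l^2 - 735*l + 1764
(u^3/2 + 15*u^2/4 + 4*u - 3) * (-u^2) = -u^5/2 - 15*u^4/4 - 4*u^3 + 3*u^2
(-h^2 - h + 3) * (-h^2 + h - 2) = h^4 - 2*h^2 + 5*h - 6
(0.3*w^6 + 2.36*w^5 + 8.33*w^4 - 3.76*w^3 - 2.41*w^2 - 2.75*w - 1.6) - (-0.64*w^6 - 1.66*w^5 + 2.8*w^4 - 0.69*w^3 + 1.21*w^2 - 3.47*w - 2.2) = 0.94*w^6 + 4.02*w^5 + 5.53*w^4 - 3.07*w^3 - 3.62*w^2 + 0.72*w + 0.6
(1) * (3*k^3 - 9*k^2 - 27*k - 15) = 3*k^3 - 9*k^2 - 27*k - 15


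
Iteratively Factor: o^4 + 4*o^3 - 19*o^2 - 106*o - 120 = (o + 2)*(o^3 + 2*o^2 - 23*o - 60) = (o - 5)*(o + 2)*(o^2 + 7*o + 12) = (o - 5)*(o + 2)*(o + 4)*(o + 3)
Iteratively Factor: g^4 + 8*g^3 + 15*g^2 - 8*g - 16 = (g + 1)*(g^3 + 7*g^2 + 8*g - 16) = (g - 1)*(g + 1)*(g^2 + 8*g + 16) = (g - 1)*(g + 1)*(g + 4)*(g + 4)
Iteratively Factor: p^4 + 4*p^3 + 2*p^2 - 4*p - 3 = (p + 3)*(p^3 + p^2 - p - 1) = (p - 1)*(p + 3)*(p^2 + 2*p + 1) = (p - 1)*(p + 1)*(p + 3)*(p + 1)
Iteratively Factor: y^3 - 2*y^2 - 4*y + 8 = (y - 2)*(y^2 - 4) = (y - 2)*(y + 2)*(y - 2)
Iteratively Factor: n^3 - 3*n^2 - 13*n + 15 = (n - 5)*(n^2 + 2*n - 3) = (n - 5)*(n - 1)*(n + 3)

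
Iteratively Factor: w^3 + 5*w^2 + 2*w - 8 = (w + 4)*(w^2 + w - 2) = (w - 1)*(w + 4)*(w + 2)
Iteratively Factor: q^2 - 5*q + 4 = (q - 1)*(q - 4)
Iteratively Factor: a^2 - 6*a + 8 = (a - 2)*(a - 4)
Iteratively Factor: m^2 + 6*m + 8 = (m + 4)*(m + 2)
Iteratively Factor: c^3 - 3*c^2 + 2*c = (c - 1)*(c^2 - 2*c) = c*(c - 1)*(c - 2)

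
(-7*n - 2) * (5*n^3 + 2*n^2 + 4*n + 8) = -35*n^4 - 24*n^3 - 32*n^2 - 64*n - 16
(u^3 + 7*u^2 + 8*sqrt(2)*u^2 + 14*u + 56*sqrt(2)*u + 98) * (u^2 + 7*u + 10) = u^5 + 8*sqrt(2)*u^4 + 14*u^4 + 73*u^3 + 112*sqrt(2)*u^3 + 266*u^2 + 472*sqrt(2)*u^2 + 560*sqrt(2)*u + 826*u + 980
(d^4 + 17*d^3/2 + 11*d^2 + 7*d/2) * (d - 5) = d^5 + 7*d^4/2 - 63*d^3/2 - 103*d^2/2 - 35*d/2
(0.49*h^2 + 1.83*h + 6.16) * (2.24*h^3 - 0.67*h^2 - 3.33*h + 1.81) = 1.0976*h^5 + 3.7709*h^4 + 10.9406*h^3 - 9.3342*h^2 - 17.2005*h + 11.1496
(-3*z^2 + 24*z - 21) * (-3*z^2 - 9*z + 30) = 9*z^4 - 45*z^3 - 243*z^2 + 909*z - 630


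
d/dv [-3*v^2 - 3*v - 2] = -6*v - 3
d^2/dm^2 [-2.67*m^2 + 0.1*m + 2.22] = -5.34000000000000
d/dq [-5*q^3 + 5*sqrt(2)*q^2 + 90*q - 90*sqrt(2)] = -15*q^2 + 10*sqrt(2)*q + 90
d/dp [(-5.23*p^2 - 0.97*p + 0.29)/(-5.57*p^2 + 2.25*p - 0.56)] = (-17.1704*p^2 + 9.0882*p - 0.1093)/(31.0249*p^4 - 25.065*p^3 + 11.3009*p^2 - 2.52*p + 0.3136)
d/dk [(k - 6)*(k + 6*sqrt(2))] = 2*k - 6 + 6*sqrt(2)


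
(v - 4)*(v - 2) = v^2 - 6*v + 8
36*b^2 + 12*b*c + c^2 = (6*b + c)^2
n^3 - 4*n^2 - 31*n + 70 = (n - 7)*(n - 2)*(n + 5)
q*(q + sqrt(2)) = q^2 + sqrt(2)*q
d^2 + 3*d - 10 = (d - 2)*(d + 5)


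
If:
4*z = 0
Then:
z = 0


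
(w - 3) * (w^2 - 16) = w^3 - 3*w^2 - 16*w + 48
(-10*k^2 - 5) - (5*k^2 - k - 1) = -15*k^2 + k - 4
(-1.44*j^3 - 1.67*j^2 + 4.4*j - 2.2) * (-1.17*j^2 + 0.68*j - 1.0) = 1.6848*j^5 + 0.9747*j^4 - 4.8436*j^3 + 7.236*j^2 - 5.896*j + 2.2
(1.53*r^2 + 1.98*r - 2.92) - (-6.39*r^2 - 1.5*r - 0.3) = 7.92*r^2 + 3.48*r - 2.62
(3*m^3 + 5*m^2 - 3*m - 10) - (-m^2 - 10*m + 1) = 3*m^3 + 6*m^2 + 7*m - 11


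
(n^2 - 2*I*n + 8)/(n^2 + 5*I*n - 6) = (n - 4*I)/(n + 3*I)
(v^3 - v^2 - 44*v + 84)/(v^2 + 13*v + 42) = (v^2 - 8*v + 12)/(v + 6)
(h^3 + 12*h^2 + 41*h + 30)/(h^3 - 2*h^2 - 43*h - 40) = (h + 6)/(h - 8)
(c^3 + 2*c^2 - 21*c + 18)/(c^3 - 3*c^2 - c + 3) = (c + 6)/(c + 1)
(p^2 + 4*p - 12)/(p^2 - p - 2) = (p + 6)/(p + 1)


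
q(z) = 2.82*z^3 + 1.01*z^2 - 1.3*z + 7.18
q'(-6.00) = 291.14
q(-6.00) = -557.78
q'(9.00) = 702.14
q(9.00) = 2133.07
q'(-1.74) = 20.80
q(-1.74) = -2.36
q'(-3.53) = 96.99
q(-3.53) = -99.69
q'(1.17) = 12.64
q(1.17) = 11.56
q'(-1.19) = 8.28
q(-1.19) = 5.41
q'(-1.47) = 14.01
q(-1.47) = 2.32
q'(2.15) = 42.15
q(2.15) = 37.08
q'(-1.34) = 11.18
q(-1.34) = 3.95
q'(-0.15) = -1.41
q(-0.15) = 7.39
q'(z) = 8.46*z^2 + 2.02*z - 1.3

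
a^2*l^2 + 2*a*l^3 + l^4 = l^2*(a + l)^2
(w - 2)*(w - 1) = w^2 - 3*w + 2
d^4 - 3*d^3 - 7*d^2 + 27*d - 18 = (d - 3)*(d - 2)*(d - 1)*(d + 3)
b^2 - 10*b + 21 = (b - 7)*(b - 3)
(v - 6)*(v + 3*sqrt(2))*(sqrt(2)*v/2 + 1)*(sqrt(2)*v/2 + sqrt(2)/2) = v^4/2 - 5*v^3/2 + 2*sqrt(2)*v^3 - 10*sqrt(2)*v^2 - 12*sqrt(2)*v - 15*v - 18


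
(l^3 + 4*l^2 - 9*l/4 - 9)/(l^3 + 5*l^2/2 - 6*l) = (l + 3/2)/l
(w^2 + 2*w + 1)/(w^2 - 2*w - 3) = (w + 1)/(w - 3)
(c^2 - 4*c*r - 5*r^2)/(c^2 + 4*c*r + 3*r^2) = (c - 5*r)/(c + 3*r)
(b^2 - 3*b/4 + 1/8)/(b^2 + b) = (8*b^2 - 6*b + 1)/(8*b*(b + 1))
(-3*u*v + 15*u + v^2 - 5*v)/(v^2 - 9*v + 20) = (-3*u + v)/(v - 4)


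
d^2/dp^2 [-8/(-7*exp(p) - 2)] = (392*exp(p) - 112)*exp(p)/(7*exp(p) + 2)^3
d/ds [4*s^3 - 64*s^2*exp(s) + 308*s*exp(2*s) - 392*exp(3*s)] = -64*s^2*exp(s) + 12*s^2 + 616*s*exp(2*s) - 128*s*exp(s) - 1176*exp(3*s) + 308*exp(2*s)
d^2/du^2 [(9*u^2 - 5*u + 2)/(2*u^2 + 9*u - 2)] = 4*(-91*u^3 + 66*u^2 + 24*u + 58)/(8*u^6 + 108*u^5 + 462*u^4 + 513*u^3 - 462*u^2 + 108*u - 8)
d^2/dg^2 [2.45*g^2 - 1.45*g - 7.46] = 4.90000000000000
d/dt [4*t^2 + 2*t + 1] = 8*t + 2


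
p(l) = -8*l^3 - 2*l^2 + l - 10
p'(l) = -24*l^2 - 4*l + 1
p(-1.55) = 13.44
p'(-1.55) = -50.46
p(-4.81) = 829.19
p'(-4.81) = -535.03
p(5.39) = -1315.44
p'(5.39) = -717.81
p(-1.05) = -3.99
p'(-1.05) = -21.26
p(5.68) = -1534.85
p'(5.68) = -796.02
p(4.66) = -858.33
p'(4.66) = -538.81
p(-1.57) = 14.46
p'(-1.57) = -51.88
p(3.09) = -262.04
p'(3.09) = -240.51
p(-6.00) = 1640.00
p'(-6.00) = -839.00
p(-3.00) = 185.00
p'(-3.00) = -203.00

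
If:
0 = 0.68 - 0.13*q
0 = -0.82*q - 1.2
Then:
No Solution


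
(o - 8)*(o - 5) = o^2 - 13*o + 40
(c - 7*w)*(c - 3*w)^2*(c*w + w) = c^4*w - 13*c^3*w^2 + c^3*w + 51*c^2*w^3 - 13*c^2*w^2 - 63*c*w^4 + 51*c*w^3 - 63*w^4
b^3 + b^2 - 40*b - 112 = (b - 7)*(b + 4)^2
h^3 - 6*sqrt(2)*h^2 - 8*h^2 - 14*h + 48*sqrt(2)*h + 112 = (h - 8)*(h - 7*sqrt(2))*(h + sqrt(2))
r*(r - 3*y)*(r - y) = r^3 - 4*r^2*y + 3*r*y^2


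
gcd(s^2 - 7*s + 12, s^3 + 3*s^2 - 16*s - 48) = s - 4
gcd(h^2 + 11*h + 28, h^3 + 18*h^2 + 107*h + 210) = h + 7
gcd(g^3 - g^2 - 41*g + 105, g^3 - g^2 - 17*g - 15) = g - 5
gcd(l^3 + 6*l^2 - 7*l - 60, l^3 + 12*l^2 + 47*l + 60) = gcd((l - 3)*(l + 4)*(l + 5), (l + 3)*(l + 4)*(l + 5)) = l^2 + 9*l + 20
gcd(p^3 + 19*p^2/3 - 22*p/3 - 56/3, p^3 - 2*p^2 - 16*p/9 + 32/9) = p^2 - 2*p/3 - 8/3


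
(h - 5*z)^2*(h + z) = h^3 - 9*h^2*z + 15*h*z^2 + 25*z^3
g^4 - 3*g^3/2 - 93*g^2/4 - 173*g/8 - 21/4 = (g - 6)*(g + 1/2)^2*(g + 7/2)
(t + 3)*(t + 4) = t^2 + 7*t + 12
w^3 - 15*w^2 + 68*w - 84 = (w - 7)*(w - 6)*(w - 2)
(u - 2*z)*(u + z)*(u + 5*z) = u^3 + 4*u^2*z - 7*u*z^2 - 10*z^3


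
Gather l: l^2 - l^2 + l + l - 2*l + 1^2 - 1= 0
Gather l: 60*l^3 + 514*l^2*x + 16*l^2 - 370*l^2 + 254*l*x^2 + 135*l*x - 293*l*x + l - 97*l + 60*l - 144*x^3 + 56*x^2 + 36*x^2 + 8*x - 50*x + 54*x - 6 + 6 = 60*l^3 + l^2*(514*x - 354) + l*(254*x^2 - 158*x - 36) - 144*x^3 + 92*x^2 + 12*x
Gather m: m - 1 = m - 1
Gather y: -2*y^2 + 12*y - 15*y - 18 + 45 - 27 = -2*y^2 - 3*y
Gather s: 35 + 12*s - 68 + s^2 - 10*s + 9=s^2 + 2*s - 24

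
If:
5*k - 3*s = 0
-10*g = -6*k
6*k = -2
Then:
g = -1/5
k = -1/3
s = -5/9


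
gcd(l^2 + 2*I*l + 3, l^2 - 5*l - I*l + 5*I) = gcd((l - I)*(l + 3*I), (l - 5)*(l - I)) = l - I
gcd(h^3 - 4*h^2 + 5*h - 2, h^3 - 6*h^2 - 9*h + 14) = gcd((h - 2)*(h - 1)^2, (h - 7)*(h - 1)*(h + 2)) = h - 1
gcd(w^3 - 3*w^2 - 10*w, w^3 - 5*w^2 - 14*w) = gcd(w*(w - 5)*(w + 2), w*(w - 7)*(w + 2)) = w^2 + 2*w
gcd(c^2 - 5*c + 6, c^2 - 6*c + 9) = c - 3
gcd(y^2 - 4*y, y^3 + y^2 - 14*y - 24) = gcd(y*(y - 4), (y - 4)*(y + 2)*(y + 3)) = y - 4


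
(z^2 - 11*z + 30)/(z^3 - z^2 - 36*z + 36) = (z - 5)/(z^2 + 5*z - 6)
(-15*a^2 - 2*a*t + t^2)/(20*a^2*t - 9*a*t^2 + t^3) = (3*a + t)/(t*(-4*a + t))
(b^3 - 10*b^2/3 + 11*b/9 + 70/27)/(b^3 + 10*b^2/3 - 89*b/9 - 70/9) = (b - 5/3)/(b + 5)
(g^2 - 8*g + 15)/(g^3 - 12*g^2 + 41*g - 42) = (g - 5)/(g^2 - 9*g + 14)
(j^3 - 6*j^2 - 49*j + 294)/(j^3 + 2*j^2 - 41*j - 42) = (j - 7)/(j + 1)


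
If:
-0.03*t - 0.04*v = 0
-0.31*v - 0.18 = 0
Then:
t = 0.77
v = -0.58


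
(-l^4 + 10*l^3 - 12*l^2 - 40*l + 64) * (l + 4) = -l^5 + 6*l^4 + 28*l^3 - 88*l^2 - 96*l + 256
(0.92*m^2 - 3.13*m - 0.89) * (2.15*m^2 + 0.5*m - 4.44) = 1.978*m^4 - 6.2695*m^3 - 7.5633*m^2 + 13.4522*m + 3.9516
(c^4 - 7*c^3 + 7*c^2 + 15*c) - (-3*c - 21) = c^4 - 7*c^3 + 7*c^2 + 18*c + 21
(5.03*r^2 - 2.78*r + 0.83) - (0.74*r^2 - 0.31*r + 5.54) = 4.29*r^2 - 2.47*r - 4.71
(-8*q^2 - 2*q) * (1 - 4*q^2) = 32*q^4 + 8*q^3 - 8*q^2 - 2*q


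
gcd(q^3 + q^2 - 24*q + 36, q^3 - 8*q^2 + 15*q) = q - 3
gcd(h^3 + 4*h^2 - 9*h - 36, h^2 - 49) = 1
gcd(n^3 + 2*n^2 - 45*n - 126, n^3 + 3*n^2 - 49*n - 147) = n^2 - 4*n - 21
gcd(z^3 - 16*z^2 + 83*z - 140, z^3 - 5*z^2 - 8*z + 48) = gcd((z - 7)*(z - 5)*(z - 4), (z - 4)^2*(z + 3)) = z - 4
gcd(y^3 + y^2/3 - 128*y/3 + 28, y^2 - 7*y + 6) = y - 6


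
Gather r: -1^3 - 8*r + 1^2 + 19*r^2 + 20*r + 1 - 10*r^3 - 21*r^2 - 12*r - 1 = -10*r^3 - 2*r^2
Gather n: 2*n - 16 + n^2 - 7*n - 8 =n^2 - 5*n - 24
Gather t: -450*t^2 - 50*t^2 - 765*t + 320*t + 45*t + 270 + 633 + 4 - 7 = -500*t^2 - 400*t + 900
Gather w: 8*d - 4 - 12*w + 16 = 8*d - 12*w + 12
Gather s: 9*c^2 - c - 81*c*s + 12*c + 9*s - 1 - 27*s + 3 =9*c^2 + 11*c + s*(-81*c - 18) + 2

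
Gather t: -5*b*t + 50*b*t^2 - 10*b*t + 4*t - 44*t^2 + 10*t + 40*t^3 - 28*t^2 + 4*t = 40*t^3 + t^2*(50*b - 72) + t*(18 - 15*b)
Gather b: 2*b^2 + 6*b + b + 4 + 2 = 2*b^2 + 7*b + 6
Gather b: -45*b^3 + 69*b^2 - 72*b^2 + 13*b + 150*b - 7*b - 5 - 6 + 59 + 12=-45*b^3 - 3*b^2 + 156*b + 60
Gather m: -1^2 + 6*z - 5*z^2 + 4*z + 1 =-5*z^2 + 10*z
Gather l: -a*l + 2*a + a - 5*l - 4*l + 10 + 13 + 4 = 3*a + l*(-a - 9) + 27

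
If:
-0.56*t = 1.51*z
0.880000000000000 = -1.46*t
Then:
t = -0.60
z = 0.22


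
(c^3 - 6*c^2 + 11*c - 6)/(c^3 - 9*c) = (c^2 - 3*c + 2)/(c*(c + 3))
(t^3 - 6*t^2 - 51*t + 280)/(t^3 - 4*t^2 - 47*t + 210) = (t - 8)/(t - 6)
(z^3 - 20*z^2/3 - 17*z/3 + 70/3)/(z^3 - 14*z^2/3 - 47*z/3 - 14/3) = (3*z - 5)/(3*z + 1)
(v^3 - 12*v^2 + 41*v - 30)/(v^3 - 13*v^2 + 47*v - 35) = (v - 6)/(v - 7)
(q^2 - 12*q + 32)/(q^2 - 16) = (q - 8)/(q + 4)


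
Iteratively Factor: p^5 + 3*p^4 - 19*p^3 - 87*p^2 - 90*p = (p - 5)*(p^4 + 8*p^3 + 21*p^2 + 18*p) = (p - 5)*(p + 2)*(p^3 + 6*p^2 + 9*p) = (p - 5)*(p + 2)*(p + 3)*(p^2 + 3*p) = (p - 5)*(p + 2)*(p + 3)^2*(p)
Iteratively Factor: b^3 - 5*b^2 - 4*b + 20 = (b - 2)*(b^2 - 3*b - 10) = (b - 2)*(b + 2)*(b - 5)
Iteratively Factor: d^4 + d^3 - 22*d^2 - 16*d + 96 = (d - 4)*(d^3 + 5*d^2 - 2*d - 24) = (d - 4)*(d + 3)*(d^2 + 2*d - 8) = (d - 4)*(d - 2)*(d + 3)*(d + 4)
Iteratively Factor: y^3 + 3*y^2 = (y)*(y^2 + 3*y) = y*(y + 3)*(y)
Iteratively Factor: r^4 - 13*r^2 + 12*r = (r - 3)*(r^3 + 3*r^2 - 4*r) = (r - 3)*(r - 1)*(r^2 + 4*r) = r*(r - 3)*(r - 1)*(r + 4)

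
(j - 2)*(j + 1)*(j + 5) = j^3 + 4*j^2 - 7*j - 10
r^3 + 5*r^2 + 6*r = r*(r + 2)*(r + 3)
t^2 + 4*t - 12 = (t - 2)*(t + 6)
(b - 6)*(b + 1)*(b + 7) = b^3 + 2*b^2 - 41*b - 42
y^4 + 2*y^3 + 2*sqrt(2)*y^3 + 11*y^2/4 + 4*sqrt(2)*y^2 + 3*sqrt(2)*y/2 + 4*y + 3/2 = (y + 1/2)*(y + 3/2)*(y + sqrt(2))^2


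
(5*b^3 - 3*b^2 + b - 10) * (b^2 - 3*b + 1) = 5*b^5 - 18*b^4 + 15*b^3 - 16*b^2 + 31*b - 10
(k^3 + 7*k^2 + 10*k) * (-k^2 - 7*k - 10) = -k^5 - 14*k^4 - 69*k^3 - 140*k^2 - 100*k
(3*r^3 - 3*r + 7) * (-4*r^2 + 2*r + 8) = -12*r^5 + 6*r^4 + 36*r^3 - 34*r^2 - 10*r + 56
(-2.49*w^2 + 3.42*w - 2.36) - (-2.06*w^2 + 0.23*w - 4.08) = -0.43*w^2 + 3.19*w + 1.72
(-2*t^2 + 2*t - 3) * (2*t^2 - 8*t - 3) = -4*t^4 + 20*t^3 - 16*t^2 + 18*t + 9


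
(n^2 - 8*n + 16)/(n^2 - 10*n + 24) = (n - 4)/(n - 6)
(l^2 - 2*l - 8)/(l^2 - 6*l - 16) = (l - 4)/(l - 8)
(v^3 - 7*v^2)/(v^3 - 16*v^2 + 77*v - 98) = v^2/(v^2 - 9*v + 14)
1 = 1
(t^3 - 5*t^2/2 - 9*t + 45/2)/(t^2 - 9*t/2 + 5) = (t^2 - 9)/(t - 2)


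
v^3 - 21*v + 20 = (v - 4)*(v - 1)*(v + 5)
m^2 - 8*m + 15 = (m - 5)*(m - 3)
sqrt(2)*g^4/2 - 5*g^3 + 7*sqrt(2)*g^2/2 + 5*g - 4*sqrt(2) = (g - 1)*(g - 4*sqrt(2))*(g - sqrt(2))*(sqrt(2)*g/2 + sqrt(2)/2)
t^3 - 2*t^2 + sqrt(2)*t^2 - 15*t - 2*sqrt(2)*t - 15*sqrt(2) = (t - 5)*(t + 3)*(t + sqrt(2))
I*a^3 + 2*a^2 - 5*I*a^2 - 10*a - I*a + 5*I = (a - 5)*(a - I)*(I*a + 1)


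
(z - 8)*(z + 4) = z^2 - 4*z - 32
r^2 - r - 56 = (r - 8)*(r + 7)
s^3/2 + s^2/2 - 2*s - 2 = (s/2 + 1)*(s - 2)*(s + 1)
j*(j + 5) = j^2 + 5*j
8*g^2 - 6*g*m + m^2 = (-4*g + m)*(-2*g + m)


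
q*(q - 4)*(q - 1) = q^3 - 5*q^2 + 4*q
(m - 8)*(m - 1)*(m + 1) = m^3 - 8*m^2 - m + 8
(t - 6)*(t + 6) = t^2 - 36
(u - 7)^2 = u^2 - 14*u + 49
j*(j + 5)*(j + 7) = j^3 + 12*j^2 + 35*j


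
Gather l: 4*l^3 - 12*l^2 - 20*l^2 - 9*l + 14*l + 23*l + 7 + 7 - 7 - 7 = 4*l^3 - 32*l^2 + 28*l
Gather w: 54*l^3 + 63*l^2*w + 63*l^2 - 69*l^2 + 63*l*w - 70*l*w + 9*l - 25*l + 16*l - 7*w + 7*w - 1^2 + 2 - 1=54*l^3 - 6*l^2 + w*(63*l^2 - 7*l)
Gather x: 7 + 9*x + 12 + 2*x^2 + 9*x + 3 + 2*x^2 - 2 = 4*x^2 + 18*x + 20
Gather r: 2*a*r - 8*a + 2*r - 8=-8*a + r*(2*a + 2) - 8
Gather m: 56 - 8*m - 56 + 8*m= 0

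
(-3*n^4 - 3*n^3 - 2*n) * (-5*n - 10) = 15*n^5 + 45*n^4 + 30*n^3 + 10*n^2 + 20*n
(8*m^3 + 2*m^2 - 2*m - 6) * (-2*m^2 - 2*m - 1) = -16*m^5 - 20*m^4 - 8*m^3 + 14*m^2 + 14*m + 6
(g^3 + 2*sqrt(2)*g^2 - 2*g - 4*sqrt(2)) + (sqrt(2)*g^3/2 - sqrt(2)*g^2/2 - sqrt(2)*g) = sqrt(2)*g^3/2 + g^3 + 3*sqrt(2)*g^2/2 - 2*g - sqrt(2)*g - 4*sqrt(2)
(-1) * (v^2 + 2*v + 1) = -v^2 - 2*v - 1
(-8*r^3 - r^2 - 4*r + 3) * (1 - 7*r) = 56*r^4 - r^3 + 27*r^2 - 25*r + 3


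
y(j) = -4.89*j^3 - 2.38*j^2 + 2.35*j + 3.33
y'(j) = -14.67*j^2 - 4.76*j + 2.35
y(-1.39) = 8.60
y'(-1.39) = -19.38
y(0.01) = 3.35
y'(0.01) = 2.30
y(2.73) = -107.49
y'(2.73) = -119.98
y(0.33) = 3.67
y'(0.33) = -0.82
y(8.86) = -3563.70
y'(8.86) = -1191.41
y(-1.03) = 3.73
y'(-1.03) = -8.31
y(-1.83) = 21.03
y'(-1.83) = -38.07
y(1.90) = -34.34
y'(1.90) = -59.65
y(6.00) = -1124.49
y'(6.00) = -554.33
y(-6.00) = 959.79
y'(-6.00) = -497.21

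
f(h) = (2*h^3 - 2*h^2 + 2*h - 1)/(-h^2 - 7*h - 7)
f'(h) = (2*h + 7)*(2*h^3 - 2*h^2 + 2*h - 1)/(-h^2 - 7*h - 7)^2 + (6*h^2 - 4*h + 2)/(-h^2 - 7*h - 7) = (-2*h^4 - 28*h^3 - 26*h^2 + 26*h - 21)/(h^4 + 14*h^3 + 63*h^2 + 98*h + 49)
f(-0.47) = 0.66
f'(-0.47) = -2.34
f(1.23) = -0.13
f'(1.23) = -0.29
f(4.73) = -2.81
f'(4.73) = -1.14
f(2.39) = -0.67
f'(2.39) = -0.64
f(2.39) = -0.67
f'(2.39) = -0.64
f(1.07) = -0.08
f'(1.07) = -0.24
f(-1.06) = 11.01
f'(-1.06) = -94.84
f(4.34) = -2.37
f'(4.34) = -1.07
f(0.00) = 0.14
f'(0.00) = -0.43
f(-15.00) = 56.94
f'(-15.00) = -0.81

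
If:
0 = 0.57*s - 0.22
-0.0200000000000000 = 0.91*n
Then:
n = -0.02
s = 0.39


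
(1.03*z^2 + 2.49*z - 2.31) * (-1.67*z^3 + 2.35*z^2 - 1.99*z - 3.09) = -1.7201*z^5 - 1.7378*z^4 + 7.6595*z^3 - 13.5663*z^2 - 3.0972*z + 7.1379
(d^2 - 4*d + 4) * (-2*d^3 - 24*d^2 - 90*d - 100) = -2*d^5 - 16*d^4 - 2*d^3 + 164*d^2 + 40*d - 400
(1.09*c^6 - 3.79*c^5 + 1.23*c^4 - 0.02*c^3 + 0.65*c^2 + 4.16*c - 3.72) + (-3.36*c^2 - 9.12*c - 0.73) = 1.09*c^6 - 3.79*c^5 + 1.23*c^4 - 0.02*c^3 - 2.71*c^2 - 4.96*c - 4.45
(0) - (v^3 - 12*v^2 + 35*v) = -v^3 + 12*v^2 - 35*v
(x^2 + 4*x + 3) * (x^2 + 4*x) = x^4 + 8*x^3 + 19*x^2 + 12*x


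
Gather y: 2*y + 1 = 2*y + 1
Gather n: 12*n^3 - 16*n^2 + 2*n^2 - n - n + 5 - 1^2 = 12*n^3 - 14*n^2 - 2*n + 4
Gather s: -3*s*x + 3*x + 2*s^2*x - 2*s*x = 2*s^2*x - 5*s*x + 3*x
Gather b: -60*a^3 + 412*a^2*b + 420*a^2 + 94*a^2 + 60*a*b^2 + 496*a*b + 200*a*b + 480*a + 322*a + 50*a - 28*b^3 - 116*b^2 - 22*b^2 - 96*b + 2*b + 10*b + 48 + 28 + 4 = -60*a^3 + 514*a^2 + 852*a - 28*b^3 + b^2*(60*a - 138) + b*(412*a^2 + 696*a - 84) + 80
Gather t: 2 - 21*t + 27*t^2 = 27*t^2 - 21*t + 2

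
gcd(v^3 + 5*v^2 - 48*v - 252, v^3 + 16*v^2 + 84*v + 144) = v^2 + 12*v + 36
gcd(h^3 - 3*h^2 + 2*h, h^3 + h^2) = h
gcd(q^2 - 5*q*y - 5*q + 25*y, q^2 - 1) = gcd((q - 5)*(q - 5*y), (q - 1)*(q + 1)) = 1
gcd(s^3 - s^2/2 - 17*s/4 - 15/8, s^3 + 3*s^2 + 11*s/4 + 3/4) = s^2 + 2*s + 3/4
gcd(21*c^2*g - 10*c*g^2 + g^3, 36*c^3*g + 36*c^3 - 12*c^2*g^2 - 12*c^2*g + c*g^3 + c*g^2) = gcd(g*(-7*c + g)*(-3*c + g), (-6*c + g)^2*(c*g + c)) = 1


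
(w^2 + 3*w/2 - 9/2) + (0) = w^2 + 3*w/2 - 9/2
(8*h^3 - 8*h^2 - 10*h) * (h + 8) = 8*h^4 + 56*h^3 - 74*h^2 - 80*h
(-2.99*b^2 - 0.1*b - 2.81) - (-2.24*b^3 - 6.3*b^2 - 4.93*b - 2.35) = 2.24*b^3 + 3.31*b^2 + 4.83*b - 0.46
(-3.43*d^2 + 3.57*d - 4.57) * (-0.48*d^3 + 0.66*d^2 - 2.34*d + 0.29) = 1.6464*d^5 - 3.9774*d^4 + 12.576*d^3 - 12.3647*d^2 + 11.7291*d - 1.3253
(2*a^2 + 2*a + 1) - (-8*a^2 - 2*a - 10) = 10*a^2 + 4*a + 11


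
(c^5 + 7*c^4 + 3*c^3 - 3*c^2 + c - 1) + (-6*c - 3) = c^5 + 7*c^4 + 3*c^3 - 3*c^2 - 5*c - 4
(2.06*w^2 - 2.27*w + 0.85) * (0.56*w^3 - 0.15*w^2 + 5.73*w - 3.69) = 1.1536*w^5 - 1.5802*w^4 + 12.6203*w^3 - 20.736*w^2 + 13.2468*w - 3.1365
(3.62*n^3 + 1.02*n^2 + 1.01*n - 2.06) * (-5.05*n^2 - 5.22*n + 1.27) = -18.281*n^5 - 24.0474*n^4 - 5.8275*n^3 + 6.4262*n^2 + 12.0359*n - 2.6162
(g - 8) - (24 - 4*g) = 5*g - 32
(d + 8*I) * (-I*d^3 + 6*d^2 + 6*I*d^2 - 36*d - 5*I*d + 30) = -I*d^4 + 14*d^3 + 6*I*d^3 - 84*d^2 + 43*I*d^2 + 70*d - 288*I*d + 240*I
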